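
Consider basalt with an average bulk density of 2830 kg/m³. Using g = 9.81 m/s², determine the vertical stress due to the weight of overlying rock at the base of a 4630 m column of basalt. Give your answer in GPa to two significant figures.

0.13 GPa

basalt: 2830 kg/m³ × 9.81 m/s² × 4630 m = 1.285×10^8 Pa = 0.1285 GPa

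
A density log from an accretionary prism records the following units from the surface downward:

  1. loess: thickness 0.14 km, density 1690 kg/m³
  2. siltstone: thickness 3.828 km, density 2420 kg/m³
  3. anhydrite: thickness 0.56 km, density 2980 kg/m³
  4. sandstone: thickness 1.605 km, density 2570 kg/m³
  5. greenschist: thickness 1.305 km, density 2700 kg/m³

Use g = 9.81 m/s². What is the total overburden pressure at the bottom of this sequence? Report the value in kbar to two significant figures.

1.8 kbar

loess: 1690 kg/m³ × 9.81 m/s² × 140 m = 2.321×10^6 Pa = 0.02321 kbar
siltstone: 2420 kg/m³ × 9.81 m/s² × 3828 m = 9.088×10^7 Pa = 0.9088 kbar
anhydrite: 2980 kg/m³ × 9.81 m/s² × 560 m = 1.637×10^7 Pa = 0.1637 kbar
sandstone: 2570 kg/m³ × 9.81 m/s² × 1605 m = 4.046×10^7 Pa = 0.4046 kbar
greenschist: 2700 kg/m³ × 9.81 m/s² × 1305 m = 3.457×10^7 Pa = 0.3457 kbar
Total = 0.02321 + 0.9088 + 0.1637 + 0.4046 + 0.3457 = 1.8460 kbar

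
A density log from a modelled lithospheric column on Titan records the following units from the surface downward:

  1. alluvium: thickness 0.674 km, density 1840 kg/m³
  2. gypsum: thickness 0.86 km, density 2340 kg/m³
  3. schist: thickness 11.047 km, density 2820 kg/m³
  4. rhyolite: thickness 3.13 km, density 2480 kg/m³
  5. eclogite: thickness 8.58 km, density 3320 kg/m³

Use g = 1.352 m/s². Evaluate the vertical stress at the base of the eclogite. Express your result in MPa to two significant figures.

alluvium: 1840 kg/m³ × 1.352 m/s² × 674 m = 1.677×10^6 Pa = 1.677 MPa
gypsum: 2340 kg/m³ × 1.352 m/s² × 860 m = 2.721×10^6 Pa = 2.721 MPa
schist: 2820 kg/m³ × 1.352 m/s² × 11047 m = 4.212×10^7 Pa = 42.12 MPa
rhyolite: 2480 kg/m³ × 1.352 m/s² × 3130 m = 1.049×10^7 Pa = 10.49 MPa
eclogite: 3320 kg/m³ × 1.352 m/s² × 8580 m = 3.851×10^7 Pa = 38.51 MPa
Total = 1.677 + 2.721 + 42.12 + 10.49 + 38.51 = 95.523 MPa

96 MPa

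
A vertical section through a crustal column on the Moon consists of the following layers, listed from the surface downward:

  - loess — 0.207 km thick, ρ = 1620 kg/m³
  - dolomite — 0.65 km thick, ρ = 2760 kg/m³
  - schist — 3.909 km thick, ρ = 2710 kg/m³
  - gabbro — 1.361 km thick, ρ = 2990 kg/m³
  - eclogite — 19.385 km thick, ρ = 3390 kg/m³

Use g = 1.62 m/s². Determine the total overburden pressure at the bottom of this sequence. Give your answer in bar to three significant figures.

loess: 1620 kg/m³ × 1.62 m/s² × 207 m = 5.433×10^5 Pa = 5.433 bar
dolomite: 2760 kg/m³ × 1.62 m/s² × 650 m = 2.906×10^6 Pa = 29.06 bar
schist: 2710 kg/m³ × 1.62 m/s² × 3909 m = 1.716×10^7 Pa = 171.6 bar
gabbro: 2990 kg/m³ × 1.62 m/s² × 1361 m = 6.592×10^6 Pa = 65.92 bar
eclogite: 3390 kg/m³ × 1.62 m/s² × 19385 m = 1.065×10^8 Pa = 1065 bar
Total = 5.433 + 29.06 + 171.6 + 65.92 + 1065 = 1336.6 bar

1340 bar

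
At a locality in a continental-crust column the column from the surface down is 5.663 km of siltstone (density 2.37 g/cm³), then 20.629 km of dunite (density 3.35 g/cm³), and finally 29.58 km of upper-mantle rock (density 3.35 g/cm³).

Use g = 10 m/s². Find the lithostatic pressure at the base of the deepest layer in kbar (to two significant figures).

siltstone: 2370 kg/m³ × 10 m/s² × 5663 m = 1.342×10^8 Pa = 1.342 kbar
dunite: 3350 kg/m³ × 10 m/s² × 20629 m = 6.911×10^8 Pa = 6.911 kbar
upper-mantle rock: 3350 kg/m³ × 10 m/s² × 29580 m = 9.909×10^8 Pa = 9.909 kbar
Total = 1.342 + 6.911 + 9.909 = 18.162 kbar

18 kbar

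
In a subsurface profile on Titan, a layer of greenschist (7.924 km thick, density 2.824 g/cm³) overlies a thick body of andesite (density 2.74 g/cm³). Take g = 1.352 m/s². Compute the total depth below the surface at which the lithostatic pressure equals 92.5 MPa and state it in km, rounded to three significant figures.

24.7 km

Pressure at base of upper layers: 2824×1.352×7924 = 3.025×10^7 Pa = 30.25 MPa
Remaining pressure to be supplied by andesite: 9.250×10^7 − 3.025×10^7 = 6.225×10^7 Pa
Additional depth in andesite = 6.225×10^7 Pa / (2740 kg/m³ × 1.352 m/s²) = 16803 m
Total depth = 7924 m + 16803 m = 24727 m
= 24.727 km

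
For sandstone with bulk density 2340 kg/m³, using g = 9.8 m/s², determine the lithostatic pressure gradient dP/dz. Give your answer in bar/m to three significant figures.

0.229 bar/m

dP/dz = ρg = 2340 kg/m³ × 9.8 m/s² = 22932 Pa/m
= 22932 Pa/m × (1 bar/m / 1.0000×10^5 Pa/m) = 0.22932 bar/m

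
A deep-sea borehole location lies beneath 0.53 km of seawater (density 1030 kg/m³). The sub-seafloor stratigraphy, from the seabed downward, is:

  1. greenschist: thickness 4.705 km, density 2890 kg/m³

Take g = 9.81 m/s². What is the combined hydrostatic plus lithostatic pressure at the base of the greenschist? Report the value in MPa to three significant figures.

seawater: 1030 kg/m³ × 9.81 m/s² × 530 m = 5.355×10^6 Pa = 5.355 MPa
greenschist: 2890 kg/m³ × 9.81 m/s² × 4705 m = 1.334×10^8 Pa = 133.4 MPa
Total = 5.355 + 133.4 = 138.75 MPa

139 MPa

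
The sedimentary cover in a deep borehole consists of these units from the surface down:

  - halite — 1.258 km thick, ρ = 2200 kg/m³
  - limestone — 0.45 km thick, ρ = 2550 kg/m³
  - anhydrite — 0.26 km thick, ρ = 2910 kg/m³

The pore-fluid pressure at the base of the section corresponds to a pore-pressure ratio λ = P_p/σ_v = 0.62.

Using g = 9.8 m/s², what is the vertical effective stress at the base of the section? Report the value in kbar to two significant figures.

0.17 kbar

Overburden (lithostatic) stress σ_v:
halite: 2200 kg/m³ × 9.8 m/s² × 1258 m = 2.712×10^7 Pa = 27.12 MPa
limestone: 2550 kg/m³ × 9.8 m/s² × 450 m = 1.125×10^7 Pa = 11.25 MPa
anhydrite: 2910 kg/m³ × 9.8 m/s² × 260 m = 7.415×10^6 Pa = 7.415 MPa
Total = 27.12 + 11.25 + 7.415 = 45.783 MPa
Pore pressure P_p = λ·σ_v = 0.62 × 45.78 MPa = 28.39 MPa
Effective stress σ' = σ_v − P_p = 45.78 − 28.39 = 17.397 MPa = 0.17397 kbar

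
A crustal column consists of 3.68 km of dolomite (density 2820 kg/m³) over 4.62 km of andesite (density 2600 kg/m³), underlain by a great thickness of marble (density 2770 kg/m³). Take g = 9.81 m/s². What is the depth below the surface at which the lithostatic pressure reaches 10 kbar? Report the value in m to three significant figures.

37000 m

Pressure at base of upper layers: 2820×9.81×3680 + 2600×9.81×4620 = 2.196×10^8 Pa = 2.196 kbar
Remaining pressure to be supplied by marble: 1.000×10^9 − 2.196×10^8 = 7.804×10^8 Pa
Additional depth in marble = 7.804×10^8 Pa / (2770 kg/m³ × 9.81 m/s²) = 28717 m
Total depth = 8300 m + 28717 m = 37017 m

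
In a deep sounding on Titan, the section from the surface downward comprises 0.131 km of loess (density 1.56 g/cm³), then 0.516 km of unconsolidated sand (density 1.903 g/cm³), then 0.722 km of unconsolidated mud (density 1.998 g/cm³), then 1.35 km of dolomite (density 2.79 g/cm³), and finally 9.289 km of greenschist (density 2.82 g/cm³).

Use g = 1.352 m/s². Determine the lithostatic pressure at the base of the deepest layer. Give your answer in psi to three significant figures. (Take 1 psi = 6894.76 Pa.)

6390 psi

loess: 1560 kg/m³ × 1.352 m/s² × 131 m = 2.763×10^5 Pa = 40.07 psi
unconsolidated sand: 1903 kg/m³ × 1.352 m/s² × 516 m = 1.328×10^6 Pa = 192.6 psi
unconsolidated mud: 1998 kg/m³ × 1.352 m/s² × 722 m = 1.950×10^6 Pa = 282.9 psi
dolomite: 2790 kg/m³ × 1.352 m/s² × 1350 m = 5.092×10^6 Pa = 738.6 psi
greenschist: 2820 kg/m³ × 1.352 m/s² × 9289 m = 3.542×10^7 Pa = 5137 psi
Total = 40.07 + 192.6 + 282.9 + 738.6 + 5137 = 6390.7 psi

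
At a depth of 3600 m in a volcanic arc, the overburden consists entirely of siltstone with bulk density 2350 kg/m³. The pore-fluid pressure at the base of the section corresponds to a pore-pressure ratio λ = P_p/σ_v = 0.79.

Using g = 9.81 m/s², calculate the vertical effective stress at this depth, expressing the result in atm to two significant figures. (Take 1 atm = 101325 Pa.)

170 atm

Overburden (lithostatic) stress σ_v:
siltstone: 2350 kg/m³ × 9.81 m/s² × 3600 m = 8.299×10^7 Pa = 82.99 MPa
Pore pressure P_p = λ·σ_v = 0.79 × 82.99 MPa = 65.56 MPa
Effective stress σ' = σ_v − P_p = 82.99 − 65.56 = 17.428 MPa = 172.01 atm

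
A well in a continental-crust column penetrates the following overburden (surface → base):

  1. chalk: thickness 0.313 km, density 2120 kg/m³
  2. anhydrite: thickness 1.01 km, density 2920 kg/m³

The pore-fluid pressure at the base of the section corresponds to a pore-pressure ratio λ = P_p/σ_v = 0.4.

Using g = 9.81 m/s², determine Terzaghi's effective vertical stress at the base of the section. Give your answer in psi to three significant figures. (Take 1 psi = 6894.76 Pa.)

Overburden (lithostatic) stress σ_v:
chalk: 2120 kg/m³ × 9.81 m/s² × 313 m = 6.510×10^6 Pa = 6.510 MPa
anhydrite: 2920 kg/m³ × 9.81 m/s² × 1010 m = 2.893×10^7 Pa = 28.93 MPa
Total = 6.510 + 28.93 = 35.441 MPa
Pore pressure P_p = λ·σ_v = 0.4 × 35.44 MPa = 14.18 MPa
Effective stress σ' = σ_v − P_p = 35.44 − 14.18 = 21.265 MPa = 3084.2 psi

3080 psi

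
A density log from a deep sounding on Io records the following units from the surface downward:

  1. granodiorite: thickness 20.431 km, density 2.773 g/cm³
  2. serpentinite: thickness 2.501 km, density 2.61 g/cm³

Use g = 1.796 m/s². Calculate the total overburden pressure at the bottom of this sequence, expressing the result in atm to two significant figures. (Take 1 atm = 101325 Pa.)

1100 atm

granodiorite: 2773 kg/m³ × 1.796 m/s² × 20431 m = 1.018×10^8 Pa = 1004 atm
serpentinite: 2610 kg/m³ × 1.796 m/s² × 2501 m = 1.172×10^7 Pa = 115.7 atm
Total = 1004 + 115.7 = 1119.9 atm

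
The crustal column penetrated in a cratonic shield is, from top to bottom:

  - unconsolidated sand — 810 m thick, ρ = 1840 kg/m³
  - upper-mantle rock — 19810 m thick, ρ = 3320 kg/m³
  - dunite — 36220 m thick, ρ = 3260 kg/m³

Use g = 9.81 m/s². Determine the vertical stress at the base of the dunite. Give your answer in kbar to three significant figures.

18.2 kbar

unconsolidated sand: 1840 kg/m³ × 9.81 m/s² × 810 m = 1.462×10^7 Pa = 0.1462 kbar
upper-mantle rock: 3320 kg/m³ × 9.81 m/s² × 19810 m = 6.452×10^8 Pa = 6.452 kbar
dunite: 3260 kg/m³ × 9.81 m/s² × 36220 m = 1.158×10^9 Pa = 11.58 kbar
Total = 0.1462 + 6.452 + 11.58 = 18.182 kbar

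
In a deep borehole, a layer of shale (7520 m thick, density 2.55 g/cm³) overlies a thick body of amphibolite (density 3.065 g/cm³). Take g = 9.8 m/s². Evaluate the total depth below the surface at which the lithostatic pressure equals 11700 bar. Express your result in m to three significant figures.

Pressure at base of upper layers: 2550×9.8×7520 = 1.879×10^8 Pa = 1879 bar
Remaining pressure to be supplied by amphibolite: 1.170×10^9 − 1.879×10^8 = 9.821×10^8 Pa
Additional depth in amphibolite = 9.821×10^8 Pa / (3065 kg/m³ × 9.8 m/s²) = 32696 m
Total depth = 7520 m + 32696 m = 40216 m

40200 m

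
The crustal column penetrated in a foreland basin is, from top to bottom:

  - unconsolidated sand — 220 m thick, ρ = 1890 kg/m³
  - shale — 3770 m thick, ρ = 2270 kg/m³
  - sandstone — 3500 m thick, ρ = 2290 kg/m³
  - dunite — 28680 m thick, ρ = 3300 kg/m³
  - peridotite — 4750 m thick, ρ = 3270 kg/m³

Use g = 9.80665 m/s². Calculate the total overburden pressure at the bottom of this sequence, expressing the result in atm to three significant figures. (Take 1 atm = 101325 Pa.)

unconsolidated sand: 1890 kg/m³ × 9.80665 m/s² × 220 m = 4.078×10^6 Pa = 40.24 atm
shale: 2270 kg/m³ × 9.80665 m/s² × 3770 m = 8.392×10^7 Pa = 828.3 atm
sandstone: 2290 kg/m³ × 9.80665 m/s² × 3500 m = 7.860×10^7 Pa = 775.7 atm
dunite: 3300 kg/m³ × 9.80665 m/s² × 28680 m = 9.281×10^8 Pa = 9160 atm
peridotite: 3270 kg/m³ × 9.80665 m/s² × 4750 m = 1.523×10^8 Pa = 1503 atm
Total = 40.24 + 828.3 + 775.7 + 9160 + 1503 = 12308 atm

12300 atm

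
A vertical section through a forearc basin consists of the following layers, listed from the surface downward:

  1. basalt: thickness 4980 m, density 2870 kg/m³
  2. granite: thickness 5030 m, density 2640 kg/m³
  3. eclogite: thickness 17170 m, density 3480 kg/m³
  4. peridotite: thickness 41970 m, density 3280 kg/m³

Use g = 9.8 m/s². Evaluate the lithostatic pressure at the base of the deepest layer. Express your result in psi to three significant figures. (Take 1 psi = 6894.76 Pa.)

320000 psi

basalt: 2870 kg/m³ × 9.8 m/s² × 4980 m = 1.401×10^8 Pa = 20315 psi
granite: 2640 kg/m³ × 9.8 m/s² × 5030 m = 1.301×10^8 Pa = 18875 psi
eclogite: 3480 kg/m³ × 9.8 m/s² × 17170 m = 5.856×10^8 Pa = 84929 psi
peridotite: 3280 kg/m³ × 9.8 m/s² × 41970 m = 1.349×10^9 Pa = 1.957×10^5 psi
Total = 20315 + 18875 + 84929 + 1.957×10^5 = 3.1979×10^5 psi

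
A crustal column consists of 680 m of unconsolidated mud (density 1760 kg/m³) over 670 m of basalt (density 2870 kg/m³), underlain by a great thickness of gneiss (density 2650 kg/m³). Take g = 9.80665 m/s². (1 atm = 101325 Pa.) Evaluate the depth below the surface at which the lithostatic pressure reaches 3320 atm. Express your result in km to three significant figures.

Pressure at base of upper layers: 1760×9.80665×680 + 2870×9.80665×670 = 3.059×10^7 Pa = 301.9 atm
Remaining pressure to be supplied by gneiss: 3.364×10^8 − 3.059×10^7 = 3.058×10^8 Pa
Additional depth in gneiss = 3.058×10^8 Pa / (2650 kg/m³ × 9.80665 m/s²) = 11767 m
Total depth = 1350 m + 11767 m = 13117 m
= 13.117 km

13.1 km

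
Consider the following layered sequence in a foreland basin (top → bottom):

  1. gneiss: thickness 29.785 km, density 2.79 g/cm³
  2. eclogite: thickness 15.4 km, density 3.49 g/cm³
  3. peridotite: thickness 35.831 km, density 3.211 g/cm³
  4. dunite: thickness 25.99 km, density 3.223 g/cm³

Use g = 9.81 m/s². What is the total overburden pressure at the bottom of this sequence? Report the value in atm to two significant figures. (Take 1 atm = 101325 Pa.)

32000 atm

gneiss: 2790 kg/m³ × 9.81 m/s² × 29785 m = 8.152×10^8 Pa = 8046 atm
eclogite: 3490 kg/m³ × 9.81 m/s² × 15400 m = 5.272×10^8 Pa = 5204 atm
peridotite: 3211 kg/m³ × 9.81 m/s² × 35831 m = 1.129×10^9 Pa = 11139 atm
dunite: 3223 kg/m³ × 9.81 m/s² × 25990 m = 8.217×10^8 Pa = 8110 atm
Total = 8046 + 5204 + 11139 + 8110 = 32498 atm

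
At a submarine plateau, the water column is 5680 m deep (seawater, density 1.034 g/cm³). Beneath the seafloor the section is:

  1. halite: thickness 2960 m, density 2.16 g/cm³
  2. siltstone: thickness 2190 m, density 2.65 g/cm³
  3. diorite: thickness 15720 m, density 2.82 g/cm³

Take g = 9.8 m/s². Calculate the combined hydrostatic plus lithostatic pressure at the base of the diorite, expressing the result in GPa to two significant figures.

0.61 GPa

seawater: 1034 kg/m³ × 9.8 m/s² × 5680 m = 5.756×10^7 Pa = 0.05756 GPa
halite: 2160 kg/m³ × 9.8 m/s² × 2960 m = 6.266×10^7 Pa = 0.06266 GPa
siltstone: 2650 kg/m³ × 9.8 m/s² × 2190 m = 5.687×10^7 Pa = 0.05687 GPa
diorite: 2820 kg/m³ × 9.8 m/s² × 15720 m = 4.344×10^8 Pa = 0.4344 GPa
Total = 0.05756 + 0.06266 + 0.05687 + 0.4344 = 0.61153 GPa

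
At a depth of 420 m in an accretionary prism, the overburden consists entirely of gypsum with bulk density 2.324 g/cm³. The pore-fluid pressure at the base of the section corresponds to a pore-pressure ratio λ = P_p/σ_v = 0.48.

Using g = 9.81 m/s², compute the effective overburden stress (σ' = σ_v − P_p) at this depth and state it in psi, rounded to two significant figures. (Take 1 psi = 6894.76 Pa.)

720 psi

Overburden (lithostatic) stress σ_v:
gypsum: 2324 kg/m³ × 9.81 m/s² × 420 m = 9.575×10^6 Pa = 9.575 MPa
Pore pressure P_p = λ·σ_v = 0.48 × 9.575 MPa = 4.596 MPa
Effective stress σ' = σ_v − P_p = 9.575 − 4.596 = 4.9792 MPa = 722.17 psi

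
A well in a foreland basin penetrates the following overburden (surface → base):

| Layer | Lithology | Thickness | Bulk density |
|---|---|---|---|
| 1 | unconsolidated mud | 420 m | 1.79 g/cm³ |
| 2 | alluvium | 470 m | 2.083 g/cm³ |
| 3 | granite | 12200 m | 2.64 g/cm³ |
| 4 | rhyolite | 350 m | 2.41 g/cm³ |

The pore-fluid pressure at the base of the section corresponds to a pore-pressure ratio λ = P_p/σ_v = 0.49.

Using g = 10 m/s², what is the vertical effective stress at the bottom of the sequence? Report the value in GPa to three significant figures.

Overburden (lithostatic) stress σ_v:
unconsolidated mud: 1790 kg/m³ × 10 m/s² × 420 m = 7.518×10^6 Pa = 7.518 MPa
alluvium: 2083 kg/m³ × 10 m/s² × 470 m = 9.790×10^6 Pa = 9.790 MPa
granite: 2640 kg/m³ × 10 m/s² × 12200 m = 3.221×10^8 Pa = 322.1 MPa
rhyolite: 2410 kg/m³ × 10 m/s² × 350 m = 8.435×10^6 Pa = 8.435 MPa
Total = 7.518 + 9.790 + 322.1 + 8.435 = 347.82 MPa
Pore pressure P_p = λ·σ_v = 0.49 × 347.8 MPa = 170.4 MPa
Effective stress σ' = σ_v − P_p = 347.8 − 170.4 = 177.39 MPa = 0.17739 GPa

0.177 GPa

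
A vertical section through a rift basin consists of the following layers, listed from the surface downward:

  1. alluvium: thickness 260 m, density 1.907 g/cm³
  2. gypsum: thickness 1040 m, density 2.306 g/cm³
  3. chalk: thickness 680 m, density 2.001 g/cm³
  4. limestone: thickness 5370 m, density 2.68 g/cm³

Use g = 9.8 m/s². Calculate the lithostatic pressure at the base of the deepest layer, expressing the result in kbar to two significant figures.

1.8 kbar

alluvium: 1907 kg/m³ × 9.8 m/s² × 260 m = 4.859×10^6 Pa = 0.04859 kbar
gypsum: 2306 kg/m³ × 9.8 m/s² × 1040 m = 2.350×10^7 Pa = 0.2350 kbar
chalk: 2001 kg/m³ × 9.8 m/s² × 680 m = 1.333×10^7 Pa = 0.1333 kbar
limestone: 2680 kg/m³ × 9.8 m/s² × 5370 m = 1.410×10^8 Pa = 1.410 kbar
Total = 0.04859 + 0.2350 + 0.1333 + 1.410 = 1.8273 kbar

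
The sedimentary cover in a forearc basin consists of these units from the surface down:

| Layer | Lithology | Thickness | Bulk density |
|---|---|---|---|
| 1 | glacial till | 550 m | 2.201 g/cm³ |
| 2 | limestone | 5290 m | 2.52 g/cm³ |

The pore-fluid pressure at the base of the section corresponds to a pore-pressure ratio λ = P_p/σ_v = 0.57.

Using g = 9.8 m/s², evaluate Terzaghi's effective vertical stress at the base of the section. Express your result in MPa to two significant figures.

61 MPa

Overburden (lithostatic) stress σ_v:
glacial till: 2201 kg/m³ × 9.8 m/s² × 550 m = 1.186×10^7 Pa = 11.86 MPa
limestone: 2520 kg/m³ × 9.8 m/s² × 5290 m = 1.306×10^8 Pa = 130.6 MPa
Total = 11.86 + 130.6 = 142.51 MPa
Pore pressure P_p = λ·σ_v = 0.57 × 142.5 MPa = 81.23 MPa
Effective stress σ' = σ_v − P_p = 142.5 − 81.23 = 61.277 MPa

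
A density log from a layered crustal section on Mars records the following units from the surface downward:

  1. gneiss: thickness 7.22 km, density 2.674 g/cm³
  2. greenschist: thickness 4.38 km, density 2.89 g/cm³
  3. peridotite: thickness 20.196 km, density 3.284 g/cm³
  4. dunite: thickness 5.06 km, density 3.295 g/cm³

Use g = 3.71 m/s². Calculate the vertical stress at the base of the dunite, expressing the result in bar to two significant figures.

4300 bar

gneiss: 2674 kg/m³ × 3.71 m/s² × 7220 m = 7.163×10^7 Pa = 716.3 bar
greenschist: 2890 kg/m³ × 3.71 m/s² × 4380 m = 4.696×10^7 Pa = 469.6 bar
peridotite: 3284 kg/m³ × 3.71 m/s² × 20196 m = 2.461×10^8 Pa = 2461 bar
dunite: 3295 kg/m³ × 3.71 m/s² × 5060 m = 6.186×10^7 Pa = 618.6 bar
Total = 716.3 + 469.6 + 2461 + 618.6 = 4265.0 bar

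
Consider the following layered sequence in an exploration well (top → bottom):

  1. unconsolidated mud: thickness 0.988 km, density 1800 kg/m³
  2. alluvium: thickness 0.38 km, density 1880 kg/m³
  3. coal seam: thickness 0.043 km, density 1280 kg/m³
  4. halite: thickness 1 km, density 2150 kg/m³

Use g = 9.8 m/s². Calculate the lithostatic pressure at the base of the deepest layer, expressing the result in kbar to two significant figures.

unconsolidated mud: 1800 kg/m³ × 9.8 m/s² × 988 m = 1.743×10^7 Pa = 0.1743 kbar
alluvium: 1880 kg/m³ × 9.8 m/s² × 380 m = 7.001×10^6 Pa = 0.07001 kbar
coal seam: 1280 kg/m³ × 9.8 m/s² × 43 m = 5.394×10^5 Pa = 5.394×10^-3 kbar
halite: 2150 kg/m³ × 9.8 m/s² × 1000 m = 2.107×10^7 Pa = 0.2107 kbar
Total = 0.1743 + 0.07001 + 5.394×10^-3 + 0.2107 = 0.46039 kbar

0.46 kbar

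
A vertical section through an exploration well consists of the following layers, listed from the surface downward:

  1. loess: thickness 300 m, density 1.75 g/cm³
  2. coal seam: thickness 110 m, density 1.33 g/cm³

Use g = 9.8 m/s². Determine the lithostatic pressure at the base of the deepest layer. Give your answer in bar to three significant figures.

65.8 bar

loess: 1750 kg/m³ × 9.8 m/s² × 300 m = 5.145×10^6 Pa = 51.45 bar
coal seam: 1330 kg/m³ × 9.8 m/s² × 110 m = 1.434×10^6 Pa = 14.34 bar
Total = 51.45 + 14.34 = 65.787 bar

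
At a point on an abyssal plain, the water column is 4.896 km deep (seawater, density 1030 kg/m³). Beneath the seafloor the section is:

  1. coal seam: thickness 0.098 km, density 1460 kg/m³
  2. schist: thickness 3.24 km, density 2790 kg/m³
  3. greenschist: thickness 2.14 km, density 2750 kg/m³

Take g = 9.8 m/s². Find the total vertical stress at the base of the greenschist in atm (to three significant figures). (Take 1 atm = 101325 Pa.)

1950 atm

seawater: 1030 kg/m³ × 9.8 m/s² × 4896 m = 4.942×10^7 Pa = 487.7 atm
coal seam: 1460 kg/m³ × 9.8 m/s² × 98 m = 1.402×10^6 Pa = 13.84 atm
schist: 2790 kg/m³ × 9.8 m/s² × 3240 m = 8.859×10^7 Pa = 874.3 atm
greenschist: 2750 kg/m³ × 9.8 m/s² × 2140 m = 5.767×10^7 Pa = 569.2 atm
Total = 487.7 + 13.84 + 874.3 + 569.2 = 1945.1 atm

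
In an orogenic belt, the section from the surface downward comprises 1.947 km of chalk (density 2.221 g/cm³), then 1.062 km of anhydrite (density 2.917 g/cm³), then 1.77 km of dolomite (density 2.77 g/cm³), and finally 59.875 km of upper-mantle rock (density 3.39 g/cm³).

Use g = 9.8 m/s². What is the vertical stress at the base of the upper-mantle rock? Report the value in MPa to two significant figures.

chalk: 2221 kg/m³ × 9.8 m/s² × 1947 m = 4.238×10^7 Pa = 42.38 MPa
anhydrite: 2917 kg/m³ × 9.8 m/s² × 1062 m = 3.036×10^7 Pa = 30.36 MPa
dolomite: 2770 kg/m³ × 9.8 m/s² × 1770 m = 4.805×10^7 Pa = 48.05 MPa
upper-mantle rock: 3390 kg/m³ × 9.8 m/s² × 59875 m = 1.989×10^9 Pa = 1989 MPa
Total = 42.38 + 30.36 + 48.05 + 1989 = 2110.0 MPa

2100 MPa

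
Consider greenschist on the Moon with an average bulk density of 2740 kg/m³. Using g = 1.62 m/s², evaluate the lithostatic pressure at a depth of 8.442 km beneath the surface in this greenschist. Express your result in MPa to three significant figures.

37.5 MPa

greenschist: 2740 kg/m³ × 1.62 m/s² × 8442 m = 3.747×10^7 Pa = 37.47 MPa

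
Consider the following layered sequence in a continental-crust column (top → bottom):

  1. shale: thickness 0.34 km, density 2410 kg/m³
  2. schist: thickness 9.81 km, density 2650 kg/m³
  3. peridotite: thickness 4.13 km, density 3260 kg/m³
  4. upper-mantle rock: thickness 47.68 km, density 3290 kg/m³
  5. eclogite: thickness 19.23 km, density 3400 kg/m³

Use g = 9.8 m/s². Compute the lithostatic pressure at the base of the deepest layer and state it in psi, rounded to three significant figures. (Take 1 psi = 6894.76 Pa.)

373000 psi

shale: 2410 kg/m³ × 9.8 m/s² × 340 m = 8.030×10^6 Pa = 1165 psi
schist: 2650 kg/m³ × 9.8 m/s² × 9810 m = 2.548×10^8 Pa = 36951 psi
peridotite: 3260 kg/m³ × 9.8 m/s² × 4130 m = 1.319×10^8 Pa = 19137 psi
upper-mantle rock: 3290 kg/m³ × 9.8 m/s² × 47680 m = 1.537×10^9 Pa = 2.230×10^5 psi
eclogite: 3400 kg/m³ × 9.8 m/s² × 19230 m = 6.407×10^8 Pa = 92932 psi
Total = 1165 + 36951 + 19137 + 2.230×10^5 + 92932 = 3.7315×10^5 psi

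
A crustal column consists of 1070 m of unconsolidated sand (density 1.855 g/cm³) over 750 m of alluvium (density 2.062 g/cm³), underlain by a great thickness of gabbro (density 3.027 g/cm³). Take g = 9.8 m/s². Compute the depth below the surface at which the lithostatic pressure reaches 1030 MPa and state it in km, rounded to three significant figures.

35.4 km

Pressure at base of upper layers: 1855×9.8×1070 + 2062×9.8×750 = 3.461×10^7 Pa = 34.61 MPa
Remaining pressure to be supplied by gabbro: 1.030×10^9 − 3.461×10^7 = 9.954×10^8 Pa
Additional depth in gabbro = 9.954×10^8 Pa / (3027 kg/m³ × 9.8 m/s²) = 33555 m
Total depth = 1820 m + 33555 m = 35375 m
= 35.375 km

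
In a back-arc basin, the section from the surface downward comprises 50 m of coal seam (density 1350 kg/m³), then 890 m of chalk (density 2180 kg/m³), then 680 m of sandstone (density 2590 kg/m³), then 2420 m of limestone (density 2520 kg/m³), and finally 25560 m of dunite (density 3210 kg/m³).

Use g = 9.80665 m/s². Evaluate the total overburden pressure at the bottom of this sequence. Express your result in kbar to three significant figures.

9.01 kbar

coal seam: 1350 kg/m³ × 9.80665 m/s² × 50 m = 6.619×10^5 Pa = 6.619×10^-3 kbar
chalk: 2180 kg/m³ × 9.80665 m/s² × 890 m = 1.903×10^7 Pa = 0.1903 kbar
sandstone: 2590 kg/m³ × 9.80665 m/s² × 680 m = 1.727×10^7 Pa = 0.1727 kbar
limestone: 2520 kg/m³ × 9.80665 m/s² × 2420 m = 5.980×10^7 Pa = 0.5980 kbar
dunite: 3210 kg/m³ × 9.80665 m/s² × 25560 m = 8.046×10^8 Pa = 8.046 kbar
Total = 6.619×10^-3 + 0.1903 + 0.1727 + 0.5980 + 8.046 = 9.0138 kbar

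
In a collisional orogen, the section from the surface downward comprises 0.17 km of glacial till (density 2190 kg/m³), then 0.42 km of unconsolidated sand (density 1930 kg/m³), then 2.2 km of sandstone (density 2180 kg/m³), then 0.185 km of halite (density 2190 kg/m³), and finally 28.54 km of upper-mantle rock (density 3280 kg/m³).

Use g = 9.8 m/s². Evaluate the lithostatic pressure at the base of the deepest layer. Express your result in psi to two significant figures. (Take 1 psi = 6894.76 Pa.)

140000 psi

glacial till: 2190 kg/m³ × 9.8 m/s² × 170 m = 3.649×10^6 Pa = 529.2 psi
unconsolidated sand: 1930 kg/m³ × 9.8 m/s² × 420 m = 7.944×10^6 Pa = 1152 psi
sandstone: 2180 kg/m³ × 9.8 m/s² × 2200 m = 4.700×10^7 Pa = 6817 psi
halite: 2190 kg/m³ × 9.8 m/s² × 185 m = 3.970×10^6 Pa = 575.9 psi
upper-mantle rock: 3280 kg/m³ × 9.8 m/s² × 28540 m = 9.174×10^8 Pa = 1.331×10^5 psi
Total = 529.2 + 1152 + 6817 + 575.9 + 1.331×10^5 = 1.4213×10^5 psi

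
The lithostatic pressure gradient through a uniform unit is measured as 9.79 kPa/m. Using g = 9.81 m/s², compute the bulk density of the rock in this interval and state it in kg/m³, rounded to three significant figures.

998 kg/m³

ρ = (dP/dz)/g = 9.79 kPa/m / 9.81 m/s² = 9790.0 Pa/m / 9.81 m/s² = 997.96 kg/m³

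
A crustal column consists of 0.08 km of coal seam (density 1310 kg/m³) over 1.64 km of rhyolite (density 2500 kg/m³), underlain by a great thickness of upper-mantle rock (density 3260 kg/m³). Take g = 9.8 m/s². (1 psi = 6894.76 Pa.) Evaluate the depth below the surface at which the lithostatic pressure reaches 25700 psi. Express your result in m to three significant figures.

Pressure at base of upper layers: 1310×9.8×80 + 2500×9.8×1640 = 4.121×10^7 Pa = 5977 psi
Remaining pressure to be supplied by upper-mantle rock: 1.772×10^8 − 4.121×10^7 = 1.360×10^8 Pa
Additional depth in upper-mantle rock = 1.360×10^8 Pa / (3260 kg/m³ × 9.8 m/s²) = 4256.5 m
Total depth = 1720 m + 4256.5 m = 5976.5 m

5980 m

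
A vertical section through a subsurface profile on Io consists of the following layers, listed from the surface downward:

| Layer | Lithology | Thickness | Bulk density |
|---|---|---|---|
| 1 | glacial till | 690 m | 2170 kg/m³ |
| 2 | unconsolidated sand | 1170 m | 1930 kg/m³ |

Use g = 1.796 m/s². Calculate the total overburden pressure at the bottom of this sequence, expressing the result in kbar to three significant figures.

glacial till: 2170 kg/m³ × 1.796 m/s² × 690 m = 2.689×10^6 Pa = 0.02689 kbar
unconsolidated sand: 1930 kg/m³ × 1.796 m/s² × 1170 m = 4.056×10^6 Pa = 0.04056 kbar
Total = 0.02689 + 0.04056 = 0.067447 kbar

0.0674 kbar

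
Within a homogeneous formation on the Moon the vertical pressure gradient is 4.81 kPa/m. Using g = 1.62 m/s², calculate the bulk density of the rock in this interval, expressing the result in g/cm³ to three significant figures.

ρ = (dP/dz)/g = 4.81 kPa/m / 1.62 m/s² = 4810.0 Pa/m / 1.62 m/s² = 2969.1 kg/m³
= 2.969 g/cm³

2.97 g/cm³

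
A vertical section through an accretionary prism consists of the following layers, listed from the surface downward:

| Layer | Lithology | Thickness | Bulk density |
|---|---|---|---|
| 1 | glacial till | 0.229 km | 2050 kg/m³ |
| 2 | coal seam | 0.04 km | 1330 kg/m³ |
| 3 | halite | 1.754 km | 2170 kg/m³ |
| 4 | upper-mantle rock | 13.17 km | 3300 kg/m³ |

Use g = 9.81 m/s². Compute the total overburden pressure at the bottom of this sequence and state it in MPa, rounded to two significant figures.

glacial till: 2050 kg/m³ × 9.81 m/s² × 229 m = 4.605×10^6 Pa = 4.605 MPa
coal seam: 1330 kg/m³ × 9.81 m/s² × 40 m = 5.219×10^5 Pa = 0.5219 MPa
halite: 2170 kg/m³ × 9.81 m/s² × 1754 m = 3.734×10^7 Pa = 37.34 MPa
upper-mantle rock: 3300 kg/m³ × 9.81 m/s² × 13170 m = 4.264×10^8 Pa = 426.4 MPa
Total = 4.605 + 0.5219 + 37.34 + 426.4 = 468.82 MPa

470 MPa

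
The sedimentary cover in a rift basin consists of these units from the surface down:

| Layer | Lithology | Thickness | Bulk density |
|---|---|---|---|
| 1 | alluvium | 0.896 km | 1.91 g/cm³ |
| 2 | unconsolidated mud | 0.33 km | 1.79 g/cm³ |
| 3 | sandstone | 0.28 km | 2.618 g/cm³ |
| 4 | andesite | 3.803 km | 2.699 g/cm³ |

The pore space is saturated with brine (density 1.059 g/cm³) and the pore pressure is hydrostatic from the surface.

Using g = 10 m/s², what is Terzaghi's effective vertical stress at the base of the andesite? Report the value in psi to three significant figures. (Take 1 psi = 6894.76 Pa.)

Overburden (lithostatic) stress σ_v:
alluvium: 1910 kg/m³ × 10 m/s² × 896 m = 1.711×10^7 Pa = 17.11 MPa
unconsolidated mud: 1790 kg/m³ × 10 m/s² × 330 m = 5.907×10^6 Pa = 5.907 MPa
sandstone: 2618 kg/m³ × 10 m/s² × 280 m = 7.330×10^6 Pa = 7.330 MPa
andesite: 2699 kg/m³ × 10 m/s² × 3803 m = 1.026×10^8 Pa = 102.6 MPa
Total = 17.11 + 5.907 + 7.330 + 102.6 = 132.99 MPa
Pore pressure P_p = 1059 kg/m³ × 10 m/s² × 5309 m = 5.622×10^7 Pa = 56.22 MPa
Effective stress σ' = σ_v − P_p = 133.0 − 56.22 = 76.772 MPa = 11135 psi

11100 psi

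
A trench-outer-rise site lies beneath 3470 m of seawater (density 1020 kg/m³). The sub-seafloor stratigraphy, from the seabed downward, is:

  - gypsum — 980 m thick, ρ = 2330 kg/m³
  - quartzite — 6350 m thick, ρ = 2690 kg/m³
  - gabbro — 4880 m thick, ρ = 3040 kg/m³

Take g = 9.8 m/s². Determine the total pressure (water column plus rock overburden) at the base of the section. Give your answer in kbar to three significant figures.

3.70 kbar

seawater: 1020 kg/m³ × 9.8 m/s² × 3470 m = 3.469×10^7 Pa = 0.3469 kbar
gypsum: 2330 kg/m³ × 9.8 m/s² × 980 m = 2.238×10^7 Pa = 0.2238 kbar
quartzite: 2690 kg/m³ × 9.8 m/s² × 6350 m = 1.674×10^8 Pa = 1.674 kbar
gabbro: 3040 kg/m³ × 9.8 m/s² × 4880 m = 1.454×10^8 Pa = 1.454 kbar
Total = 0.3469 + 0.2238 + 1.674 + 1.454 = 3.6985 kbar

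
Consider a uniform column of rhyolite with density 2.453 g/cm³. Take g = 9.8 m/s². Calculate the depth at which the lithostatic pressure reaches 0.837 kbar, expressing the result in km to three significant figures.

h = P/(ρg) = 0.837 kbar / (2453 kg/m³ × 9.8 m/s²) = 8.370×10^7 Pa / 24039 Pa/m = 3481.8 m
= 3.4818 km

3.48 km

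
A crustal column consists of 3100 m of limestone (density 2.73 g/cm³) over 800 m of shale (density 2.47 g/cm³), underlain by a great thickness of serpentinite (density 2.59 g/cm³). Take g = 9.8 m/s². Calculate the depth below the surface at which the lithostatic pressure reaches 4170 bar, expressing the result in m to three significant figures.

16300 m

Pressure at base of upper layers: 2730×9.8×3100 + 2470×9.8×800 = 1.023×10^8 Pa = 1023 bar
Remaining pressure to be supplied by serpentinite: 4.170×10^8 − 1.023×10^8 = 3.147×10^8 Pa
Additional depth in serpentinite = 3.147×10^8 Pa / (2590 kg/m³ × 9.8 m/s²) = 12398 m
Total depth = 3900 m + 12398 m = 16298 m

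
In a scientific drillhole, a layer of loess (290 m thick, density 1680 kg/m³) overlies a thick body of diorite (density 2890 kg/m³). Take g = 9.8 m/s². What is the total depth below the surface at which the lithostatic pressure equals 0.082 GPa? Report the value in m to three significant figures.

Pressure at base of upper layers: 1680×9.8×290 = 4.775×10^6 Pa = 4.775×10^-3 GPa
Remaining pressure to be supplied by diorite: 8.200×10^7 − 4.775×10^6 = 7.723×10^7 Pa
Additional depth in diorite = 7.723×10^7 Pa / (2890 kg/m³ × 9.8 m/s²) = 2726.7 m
Total depth = 290 m + 2726.7 m = 3016.7 m

3020 m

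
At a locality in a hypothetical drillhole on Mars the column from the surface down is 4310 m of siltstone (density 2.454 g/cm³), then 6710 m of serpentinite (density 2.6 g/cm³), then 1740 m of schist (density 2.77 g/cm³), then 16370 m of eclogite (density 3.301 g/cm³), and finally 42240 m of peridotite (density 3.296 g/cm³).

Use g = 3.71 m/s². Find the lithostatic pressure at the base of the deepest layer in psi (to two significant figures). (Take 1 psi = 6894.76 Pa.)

siltstone: 2454 kg/m³ × 3.71 m/s² × 4310 m = 3.924×10^7 Pa = 5691 psi
serpentinite: 2600 kg/m³ × 3.71 m/s² × 6710 m = 6.472×10^7 Pa = 9388 psi
schist: 2770 kg/m³ × 3.71 m/s² × 1740 m = 1.788×10^7 Pa = 2593 psi
eclogite: 3301 kg/m³ × 3.71 m/s² × 16370 m = 2.005×10^8 Pa = 29077 psi
peridotite: 3296 kg/m³ × 3.71 m/s² × 42240 m = 5.165×10^8 Pa = 74915 psi
Total = 5691 + 9388 + 2593 + 29077 + 74915 = 1.2166×10^5 psi

120000 psi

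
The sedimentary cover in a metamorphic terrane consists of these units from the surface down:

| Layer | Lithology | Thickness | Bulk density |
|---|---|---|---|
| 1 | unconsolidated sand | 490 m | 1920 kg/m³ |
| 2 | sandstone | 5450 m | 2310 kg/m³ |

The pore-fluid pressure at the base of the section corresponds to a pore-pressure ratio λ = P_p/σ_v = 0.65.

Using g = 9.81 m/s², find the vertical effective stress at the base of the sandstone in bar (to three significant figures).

465 bar

Overburden (lithostatic) stress σ_v:
unconsolidated sand: 1920 kg/m³ × 9.81 m/s² × 490 m = 9.229×10^6 Pa = 9.229 MPa
sandstone: 2310 kg/m³ × 9.81 m/s² × 5450 m = 1.235×10^8 Pa = 123.5 MPa
Total = 9.229 + 123.5 = 132.73 MPa
Pore pressure P_p = λ·σ_v = 0.65 × 132.7 MPa = 86.28 MPa
Effective stress σ' = σ_v − P_p = 132.7 − 86.28 = 46.456 MPa = 464.56 bar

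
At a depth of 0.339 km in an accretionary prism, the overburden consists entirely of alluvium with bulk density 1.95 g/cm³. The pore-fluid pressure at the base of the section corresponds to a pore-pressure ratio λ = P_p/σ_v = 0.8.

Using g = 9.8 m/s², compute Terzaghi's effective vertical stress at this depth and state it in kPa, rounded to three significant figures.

1300 kPa

Overburden (lithostatic) stress σ_v:
alluvium: 1950 kg/m³ × 9.8 m/s² × 339 m = 6.478×10^6 Pa = 6.478 MPa
Pore pressure P_p = λ·σ_v = 0.8 × 6.478 MPa = 5.183 MPa
Effective stress σ' = σ_v − P_p = 6.478 − 5.183 = 1.2957 MPa = 1295.7 kPa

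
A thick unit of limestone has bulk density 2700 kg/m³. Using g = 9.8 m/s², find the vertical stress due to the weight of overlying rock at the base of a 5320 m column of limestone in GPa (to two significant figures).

limestone: 2700 kg/m³ × 9.8 m/s² × 5320 m = 1.408×10^8 Pa = 0.1408 GPa

0.14 GPa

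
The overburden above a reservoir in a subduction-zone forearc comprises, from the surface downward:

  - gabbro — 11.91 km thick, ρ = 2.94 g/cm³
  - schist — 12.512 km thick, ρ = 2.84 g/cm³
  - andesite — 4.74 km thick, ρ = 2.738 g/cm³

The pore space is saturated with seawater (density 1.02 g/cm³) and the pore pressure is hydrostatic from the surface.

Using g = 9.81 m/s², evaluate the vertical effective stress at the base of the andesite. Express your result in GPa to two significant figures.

Overburden (lithostatic) stress σ_v:
gabbro: 2940 kg/m³ × 9.81 m/s² × 11910 m = 3.435×10^8 Pa = 343.5 MPa
schist: 2840 kg/m³ × 9.81 m/s² × 12512 m = 3.486×10^8 Pa = 348.6 MPa
andesite: 2738 kg/m³ × 9.81 m/s² × 4740 m = 1.273×10^8 Pa = 127.3 MPa
Total = 343.5 + 348.6 + 127.3 = 819.41 MPa
Pore pressure P_p = 1020 kg/m³ × 9.81 m/s² × 29162 m = 2.918×10^8 Pa = 291.8 MPa
Effective stress σ' = σ_v − P_p = 819.4 − 291.8 = 527.60 MPa = 0.52760 GPa

0.53 GPa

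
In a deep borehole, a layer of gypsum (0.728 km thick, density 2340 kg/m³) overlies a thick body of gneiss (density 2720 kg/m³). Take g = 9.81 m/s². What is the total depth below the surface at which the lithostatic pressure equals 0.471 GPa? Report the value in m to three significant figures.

Pressure at base of upper layers: 2340×9.81×728 = 1.671×10^7 Pa = 0.01671 GPa
Remaining pressure to be supplied by gneiss: 4.710×10^8 − 1.671×10^7 = 4.543×10^8 Pa
Additional depth in gneiss = 4.543×10^8 Pa / (2720 kg/m³ × 9.81 m/s²) = 17025 m
Total depth = 728 m + 17025 m = 17753 m

17800 m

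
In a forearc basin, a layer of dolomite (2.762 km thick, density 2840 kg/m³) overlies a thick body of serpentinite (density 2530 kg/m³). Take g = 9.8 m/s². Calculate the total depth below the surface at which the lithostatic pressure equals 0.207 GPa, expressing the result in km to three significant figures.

Pressure at base of upper layers: 2840×9.8×2762 = 7.687×10^7 Pa = 0.07687 GPa
Remaining pressure to be supplied by serpentinite: 2.070×10^8 − 7.687×10^7 = 1.301×10^8 Pa
Additional depth in serpentinite = 1.301×10^8 Pa / (2530 kg/m³ × 9.8 m/s²) = 5248.4 m
Total depth = 2762 m + 5248.4 m = 8010.4 m
= 8.0104 km

8.01 km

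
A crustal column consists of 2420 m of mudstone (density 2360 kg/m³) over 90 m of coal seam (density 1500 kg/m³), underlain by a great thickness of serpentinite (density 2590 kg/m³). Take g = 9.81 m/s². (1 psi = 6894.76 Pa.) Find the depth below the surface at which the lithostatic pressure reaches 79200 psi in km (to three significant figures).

21.7 km

Pressure at base of upper layers: 2360×9.81×2420 + 1500×9.81×90 = 5.735×10^7 Pa = 8318 psi
Remaining pressure to be supplied by serpentinite: 5.461×10^8 − 5.735×10^7 = 4.887×10^8 Pa
Additional depth in serpentinite = 4.887×10^8 Pa / (2590 kg/m³ × 9.81 m/s²) = 19235 m
Total depth = 2510 m + 19235 m = 21745 m
= 21.745 km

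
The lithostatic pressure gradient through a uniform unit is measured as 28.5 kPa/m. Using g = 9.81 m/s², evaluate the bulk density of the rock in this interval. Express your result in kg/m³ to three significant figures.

2910 kg/m³

ρ = (dP/dz)/g = 28.5 kPa/m / 9.81 m/s² = 28500 Pa/m / 9.81 m/s² = 2905.2 kg/m³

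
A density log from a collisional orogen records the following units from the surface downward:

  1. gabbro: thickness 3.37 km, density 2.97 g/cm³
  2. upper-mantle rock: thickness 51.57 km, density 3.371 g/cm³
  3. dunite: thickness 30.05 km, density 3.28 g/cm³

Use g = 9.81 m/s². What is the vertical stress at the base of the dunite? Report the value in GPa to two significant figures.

2.8 GPa

gabbro: 2970 kg/m³ × 9.81 m/s² × 3370 m = 9.819×10^7 Pa = 0.09819 GPa
upper-mantle rock: 3371 kg/m³ × 9.81 m/s² × 51570 m = 1.705×10^9 Pa = 1.705 GPa
dunite: 3280 kg/m³ × 9.81 m/s² × 30050 m = 9.669×10^8 Pa = 0.9669 GPa
Total = 0.09819 + 1.705 + 0.9669 = 2.7705 GPa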